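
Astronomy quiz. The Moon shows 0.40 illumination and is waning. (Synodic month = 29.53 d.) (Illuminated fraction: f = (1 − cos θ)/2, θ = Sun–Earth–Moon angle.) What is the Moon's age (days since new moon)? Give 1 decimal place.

cos θ = 1 − 2f = 0.200, giving a principal value of 78.5°.
Since the Moon is past full (waning), take the reflex angle: θ = 360° − 78.5° = 281.5°.
That fraction of the synodic month is 281.5/360 × 29.53 d ≈ 23.09 d.

23.1 days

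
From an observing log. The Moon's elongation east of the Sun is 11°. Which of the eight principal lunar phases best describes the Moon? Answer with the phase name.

new moon

The new moon sector spans roughly -22°–22°; 11° falls inside it.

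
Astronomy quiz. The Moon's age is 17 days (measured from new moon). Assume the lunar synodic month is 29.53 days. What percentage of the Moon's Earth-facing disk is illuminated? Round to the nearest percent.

Phase angle: θ = 360°·(17 d)/(29.53 d) = 207.2°.
cos 207.2° = (-0.889), so f = (1 − (-0.889))/2 = 0.945, so 94%.

94%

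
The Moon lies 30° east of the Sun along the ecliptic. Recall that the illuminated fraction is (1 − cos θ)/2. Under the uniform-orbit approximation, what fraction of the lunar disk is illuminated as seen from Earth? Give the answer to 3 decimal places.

f = (1 − cos 30°)/2 = (1 − 0.866)/2 ≈ 0.067.

0.067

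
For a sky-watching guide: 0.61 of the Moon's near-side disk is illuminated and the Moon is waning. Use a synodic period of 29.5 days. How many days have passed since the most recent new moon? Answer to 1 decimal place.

21.1 days

From f = (1 − cos θ)/2: cos θ = 1 − 2×0.61 = -0.220; arccos → 102.7°.
Waning ⇒ past full, so θ = 360° − 102.7° = 257.3°.
That fraction of the synodic month is 257.3/360 × 29.5 d ≈ 21.08 d.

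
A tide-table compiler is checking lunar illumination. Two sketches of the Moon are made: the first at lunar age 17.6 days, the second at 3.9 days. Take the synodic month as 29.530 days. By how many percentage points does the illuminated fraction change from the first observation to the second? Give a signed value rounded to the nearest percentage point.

θ₁ = 360° × 17.6/29.530 = 214.6°, f₁ = (1 − cos θ₁)/2 = 0.912.
θ₂ = 360° × 3.9/29.530 = 47.5°, f₂ = (1 − cos θ₂)/2 = 0.162.
Change = f₂ − f₁ = -0.749 → -75 percentage points.

-75 percentage points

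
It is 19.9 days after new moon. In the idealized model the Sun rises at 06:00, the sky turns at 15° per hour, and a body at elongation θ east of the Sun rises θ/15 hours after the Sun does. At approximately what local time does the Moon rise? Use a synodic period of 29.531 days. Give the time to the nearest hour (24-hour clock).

The Moon has covered 19.9/29.531 of its cycle, so θ ≈ 360° × 19.9/29.531 = 242.6°.
At 15° of sky rotation per hour, 242.6° corresponds to a 16.17 h lag.
06:00 + 16.17 h ≈ 22:10 → 22:00 to the nearest hour.

22:00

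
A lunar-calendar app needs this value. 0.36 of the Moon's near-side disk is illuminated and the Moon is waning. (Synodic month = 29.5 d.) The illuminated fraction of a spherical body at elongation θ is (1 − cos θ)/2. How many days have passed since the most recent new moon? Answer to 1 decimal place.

cos θ = 1 − 2f = 0.280, giving a principal value of 73.7°.
Since the Moon is past full (waning), take the reflex angle: θ = 360° − 73.7° = 286.3°.
At 360°/29.5 d per day, 286.3° corresponds to 23.46 days.

23.5 days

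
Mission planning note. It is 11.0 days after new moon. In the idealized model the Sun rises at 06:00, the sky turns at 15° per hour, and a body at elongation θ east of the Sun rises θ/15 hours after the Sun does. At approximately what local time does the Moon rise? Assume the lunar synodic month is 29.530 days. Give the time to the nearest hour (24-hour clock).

15:00

Elongation θ = 360° × 11.0/29.530 ≈ 134.1°.
Delay after the Sun = 134.1° / (15°/h) ≈ 8.94 h.
06:00 + 8.94 h ≈ 14:56 → 15:00 to the nearest hour.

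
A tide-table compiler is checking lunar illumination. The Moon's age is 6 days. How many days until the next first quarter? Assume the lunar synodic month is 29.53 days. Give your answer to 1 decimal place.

First quarter is 0.25 of the way through the cycle: age 0.25 × 29.53 = 7.383 d.
That is 7.383 − 6 = 1.383 days ahead.

1.4 days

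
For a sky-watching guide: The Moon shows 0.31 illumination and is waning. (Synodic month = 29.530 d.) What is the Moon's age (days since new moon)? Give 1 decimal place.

24.0 days

From f = (1 − cos θ)/2: cos θ = 1 − 2×0.31 = 0.380; arccos → 67.7°.
A waning Moon lies in 180°–360°, so θ = 360° − 67.7° = 292.3°.
At 360°/29.530 d per day, 292.3° corresponds to 23.98 days.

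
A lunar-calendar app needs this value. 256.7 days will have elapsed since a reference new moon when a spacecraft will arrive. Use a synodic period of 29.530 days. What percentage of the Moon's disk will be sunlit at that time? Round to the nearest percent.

68%

256.7/29.530 = 8.693 lunations, so 8 complete cycles and 20.46 d into the next.
Elongation θ = 360° × 20.46/29.530 ≈ 249.4°.
cos 249.4° = (-0.351), so f = (1 − (-0.351))/2 = 0.676, so 68%.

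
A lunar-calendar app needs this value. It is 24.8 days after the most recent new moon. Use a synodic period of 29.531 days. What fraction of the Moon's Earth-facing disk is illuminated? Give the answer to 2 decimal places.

Elongation θ = 360° × 24.8/29.531 ≈ 302.3°.
With cos θ = 0.535, the lit fraction is (1 − 0.535)/2 ≈ 0.233.

0.23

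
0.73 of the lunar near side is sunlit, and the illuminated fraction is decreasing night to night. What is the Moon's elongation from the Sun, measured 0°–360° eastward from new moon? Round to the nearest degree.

From f = (1 − cos θ)/2: cos θ = 1 − 2×0.73 = -0.460; arccos → 117.4°.
Since the Moon is past full (waning), take the reflex angle: θ = 360° − 117.4° = 242.6°.

243°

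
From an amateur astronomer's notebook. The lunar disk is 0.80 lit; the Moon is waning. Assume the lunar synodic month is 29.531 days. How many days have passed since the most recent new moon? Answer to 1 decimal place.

19.1 days

Invert f = (1 − cos θ)/2 to get cos θ = 1 − 2(0.80) = -0.600, hence θ₀ = arccos -0.600 = 126.9°.
Since the Moon is past full (waning), take the reflex angle: θ = 360° − 126.9° = 233.1°.
Age = 29.531 × 233.1°/360° ≈ 19.12 days.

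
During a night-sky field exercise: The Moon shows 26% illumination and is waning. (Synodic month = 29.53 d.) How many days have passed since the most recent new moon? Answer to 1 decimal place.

24.5 days

cos θ = 1 − 2f = 0.480, giving a principal value of 61.3°.
Since the Moon is past full (waning), take the reflex angle: θ = 360° − 61.3° = 298.7°.
Age = 29.53 × 298.7°/360° ≈ 24.50 days.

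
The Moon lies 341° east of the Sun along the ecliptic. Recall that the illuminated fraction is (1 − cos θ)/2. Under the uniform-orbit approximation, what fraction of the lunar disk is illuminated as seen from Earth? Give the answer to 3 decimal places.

0.027

Half-versine of 341°: (1 − 0.946)/2 = 0.027.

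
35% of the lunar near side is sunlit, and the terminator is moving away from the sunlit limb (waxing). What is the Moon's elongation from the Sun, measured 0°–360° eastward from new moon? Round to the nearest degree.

From f = (1 − cos θ)/2: cos θ = 1 − 2×0.35 = 0.300; arccos → 72.5°.
Before full moon the principal value applies: θ = 72.5°.

73°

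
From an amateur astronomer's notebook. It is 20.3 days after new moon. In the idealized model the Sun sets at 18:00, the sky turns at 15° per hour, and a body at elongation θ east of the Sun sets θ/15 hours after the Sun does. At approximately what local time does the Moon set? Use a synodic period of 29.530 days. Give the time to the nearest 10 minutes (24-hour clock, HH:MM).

Elongation θ = 360° × 20.3/29.530 ≈ 247.5°.
Delay after the Sun = 247.5° / (15°/h) ≈ 16.50 h.
18:00 + 16.498 h ≈ 10:30 → 10:30 to the nearest ten minutes.

10:30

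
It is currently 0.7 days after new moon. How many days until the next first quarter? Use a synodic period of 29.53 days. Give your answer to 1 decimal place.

First quarter occurs at elongation 90°, i.e. at age 29.53 × 90/360 = 7.383 d.
That is 7.383 − 0.7 = 6.683 days ahead.

6.7 days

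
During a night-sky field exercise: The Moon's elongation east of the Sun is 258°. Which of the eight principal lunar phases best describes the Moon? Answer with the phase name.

last quarter

The last quarter sector spans roughly 248°–292°; 258° falls inside it.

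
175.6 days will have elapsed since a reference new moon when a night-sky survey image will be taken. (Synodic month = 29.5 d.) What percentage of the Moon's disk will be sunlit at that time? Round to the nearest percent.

2%

Reduce mod P: 175.6 − 5×29.5 = 28.10 d into the current lunation.
Phase angle: θ = 360°·(28.10 d)/(29.5 d) = 342.9°.
cos 342.9° = 0.956, so f = (1 − 0.956)/2 = 0.022, so 2%.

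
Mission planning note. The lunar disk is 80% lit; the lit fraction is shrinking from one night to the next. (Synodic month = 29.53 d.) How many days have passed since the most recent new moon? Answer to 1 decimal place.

19.1 days

From f = (1 − cos θ)/2: cos θ = 1 − 2×0.80 = -0.600; arccos → 126.9°.
Since the Moon is past full (waning), take the reflex angle: θ = 360° − 126.9° = 233.1°.
Age = 29.53 × 233.1°/360° ≈ 19.12 days.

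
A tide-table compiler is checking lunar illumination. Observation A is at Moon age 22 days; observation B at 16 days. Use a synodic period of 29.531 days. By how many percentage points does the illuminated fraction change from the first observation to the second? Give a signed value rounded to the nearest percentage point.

θ₁ = 360° × 22/29.531 = 268.2°, f₁ = (1 − cos θ₁)/2 = 0.516.
θ₂ = 360° × 16/29.531 = 195.0°, f₂ = (1 − cos θ₂)/2 = 0.983.
Change = f₂ − f₁ = +0.467 → +47 percentage points.

+47 percentage points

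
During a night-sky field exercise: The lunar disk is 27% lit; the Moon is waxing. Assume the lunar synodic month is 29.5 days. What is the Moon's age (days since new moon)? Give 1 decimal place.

5.1 days

cos θ = 1 − 2f = 0.460, giving a principal value of 62.6°.
Before full moon the principal value applies: θ = 62.6°.
That fraction of the synodic month is 62.6/360 × 29.5 d ≈ 5.13 d.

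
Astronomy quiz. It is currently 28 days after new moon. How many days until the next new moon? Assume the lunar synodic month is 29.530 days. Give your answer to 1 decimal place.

One full lunation from the last new moon is 29.530 d; remaining = 29.530 − 28 = 1.530 d.

1.5 days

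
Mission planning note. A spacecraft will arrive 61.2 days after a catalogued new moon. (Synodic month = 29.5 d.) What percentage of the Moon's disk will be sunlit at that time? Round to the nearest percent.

5%

61.2/29.5 = 2.075 lunations, so 2 complete cycles and 2.20 d into the next.
Elongation θ = 360° × 2.20/29.5 ≈ 26.8°.
With cos θ = 0.892, the lit fraction is (1 − 0.892)/2 ≈ 0.054, so 5%.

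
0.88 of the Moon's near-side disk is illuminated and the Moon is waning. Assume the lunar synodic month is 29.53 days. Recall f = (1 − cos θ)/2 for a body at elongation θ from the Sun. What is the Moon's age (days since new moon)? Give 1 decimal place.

cos θ = 1 − 2f = -0.760, giving a principal value of 139.5°.
Since the Moon is past full (waning), take the reflex angle: θ = 360° − 139.5° = 220.5°.
At 360°/29.53 d per day, 220.5° corresponds to 18.09 days.

18.1 days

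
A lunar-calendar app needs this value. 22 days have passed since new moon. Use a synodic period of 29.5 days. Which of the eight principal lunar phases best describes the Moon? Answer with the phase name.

last quarter

At 22/29.5 of the cycle, θ ≈ 268° — the last quarter range.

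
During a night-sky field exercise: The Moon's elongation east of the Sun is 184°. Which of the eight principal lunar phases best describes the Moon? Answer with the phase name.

full moon

184° lies in the full moon sector of the 8-phase cycle.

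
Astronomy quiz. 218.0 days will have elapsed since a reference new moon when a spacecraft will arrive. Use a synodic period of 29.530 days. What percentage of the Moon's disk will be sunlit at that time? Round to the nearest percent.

87%

Reduce mod P: 218.0 − 7×29.530 = 11.29 d into the current lunation.
The Moon has covered 11.29/29.530 of its cycle, so θ ≈ 360° × 11.29/29.530 = 137.6°.
cos 137.6° = (-0.739), so f = (1 − (-0.739))/2 = 0.869, so 87%.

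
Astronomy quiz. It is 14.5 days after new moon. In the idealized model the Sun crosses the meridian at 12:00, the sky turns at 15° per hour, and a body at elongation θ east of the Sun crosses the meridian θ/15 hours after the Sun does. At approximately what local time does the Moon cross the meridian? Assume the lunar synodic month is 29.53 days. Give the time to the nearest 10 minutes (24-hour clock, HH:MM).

Phase angle: θ = 360°·(14.5 d)/(29.53 d) = 176.8°.
At 15° of sky rotation per hour, 176.8° corresponds to a 11.78 h lag.
12:00 + 11.785 h ≈ 23:47 → 23:50 to the nearest ten minutes.

23:50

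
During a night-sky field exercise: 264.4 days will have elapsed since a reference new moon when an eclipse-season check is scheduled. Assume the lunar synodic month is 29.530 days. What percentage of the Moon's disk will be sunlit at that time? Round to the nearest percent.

2%

264.4 d spans 8 complete synodic months (8 × 29.530 = 236.24 d) plus 28.16 d.
The Moon has covered 28.16/29.530 of its cycle, so θ ≈ 360° × 28.16/29.530 = 343.3°.
With cos θ = 0.958, the lit fraction is (1 − 0.958)/2 ≈ 0.021, so 2%.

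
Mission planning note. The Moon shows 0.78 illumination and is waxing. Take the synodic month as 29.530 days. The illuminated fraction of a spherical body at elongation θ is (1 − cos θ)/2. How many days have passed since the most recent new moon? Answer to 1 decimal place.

Invert f = (1 − cos θ)/2 to get cos θ = 1 − 2(0.78) = -0.560, hence θ₀ = arccos -0.560 = 124.1°.
Waxing ⇒ before full, so θ = 124.1°.
That fraction of the synodic month is 124.1/360 × 29.530 d ≈ 10.18 d.

10.2 days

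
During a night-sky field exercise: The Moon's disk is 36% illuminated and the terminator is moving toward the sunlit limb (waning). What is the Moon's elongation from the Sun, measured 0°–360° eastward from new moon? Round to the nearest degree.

From f = (1 − cos θ)/2: cos θ = 1 − 2×0.36 = 0.280; arccos → 73.7°.
Since the Moon is past full (waning), take the reflex angle: θ = 360° − 73.7° = 286.3°.

286°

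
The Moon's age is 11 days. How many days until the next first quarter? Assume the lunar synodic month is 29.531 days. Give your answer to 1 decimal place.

25.9 days

First quarter is 0.25 of the way through the cycle: age 0.25 × 29.531 = 7.383 d.
This lunation's first quarter (7.383 d) has passed, so add one period: 36.914 − 11 = 25.914 days.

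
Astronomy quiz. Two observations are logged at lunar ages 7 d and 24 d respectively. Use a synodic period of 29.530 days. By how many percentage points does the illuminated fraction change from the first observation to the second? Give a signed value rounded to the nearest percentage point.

θ₁ = 360° × 7/29.530 = 85.3°, f₁ = (1 − cos θ₁)/2 = 0.459.
θ₂ = 360° × 24/29.530 = 292.6°, f₂ = (1 − cos θ₂)/2 = 0.308.
Change = f₂ − f₁ = -0.151 → -15 percentage points.

-15 percentage points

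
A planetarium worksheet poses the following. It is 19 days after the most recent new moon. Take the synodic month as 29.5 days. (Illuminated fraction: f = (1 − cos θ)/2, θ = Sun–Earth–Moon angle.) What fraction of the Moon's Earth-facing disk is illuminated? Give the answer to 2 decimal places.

Elongation θ = 360° × 19/29.5 ≈ 231.9°.
cos 231.9° = (-0.618), so f = (1 − (-0.618))/2 = 0.809.

0.81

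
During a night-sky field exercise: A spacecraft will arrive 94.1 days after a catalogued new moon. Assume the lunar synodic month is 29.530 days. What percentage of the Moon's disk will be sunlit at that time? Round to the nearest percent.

31%

Reduce mod P: 94.1 − 3×29.530 = 5.51 d into the current lunation.
Elongation θ = 360° × 5.51/29.530 ≈ 67.2°.
cos 67.2° = 0.388, so f = (1 − 0.388)/2 = 0.306, so 31%.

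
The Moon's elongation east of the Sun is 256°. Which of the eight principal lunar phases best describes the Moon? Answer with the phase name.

last quarter

The last quarter sector spans roughly 248°–292°; 256° falls inside it.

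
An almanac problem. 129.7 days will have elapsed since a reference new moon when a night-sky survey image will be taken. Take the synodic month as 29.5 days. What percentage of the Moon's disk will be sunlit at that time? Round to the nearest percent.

90%

Reduce mod P: 129.7 − 4×29.5 = 11.70 d into the current lunation.
Phase angle: θ = 360°·(11.70 d)/(29.5 d) = 142.8°.
With cos θ = (-0.796), the lit fraction is (1 − (-0.796))/2 ≈ 0.898, so 90%.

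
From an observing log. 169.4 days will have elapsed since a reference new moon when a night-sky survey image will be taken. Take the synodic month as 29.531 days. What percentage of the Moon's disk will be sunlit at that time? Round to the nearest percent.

169.4 d spans 5 complete synodic months (5 × 29.531 = 147.66 d) plus 21.75 d.
Elongation θ = 360° × 21.75/29.531 ≈ 265.1°.
cos 265.1° = (-0.086), so f = (1 − (-0.086))/2 = 0.543, so 54%.

54%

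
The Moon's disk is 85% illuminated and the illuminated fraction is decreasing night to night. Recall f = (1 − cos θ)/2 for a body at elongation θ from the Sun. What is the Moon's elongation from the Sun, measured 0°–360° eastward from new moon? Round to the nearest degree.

226°

cos θ = 1 − 2f = -0.700, giving a principal value of 134.4°.
A waning Moon lies in 180°–360°, so θ = 360° − 134.4° = 225.6°.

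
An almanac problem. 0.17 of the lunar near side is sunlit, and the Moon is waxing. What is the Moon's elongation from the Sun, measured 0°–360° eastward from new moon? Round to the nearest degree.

cos θ = 1 − 2f = 0.660, giving a principal value of 48.7°.
Before full moon the principal value applies: θ = 48.7°.

49°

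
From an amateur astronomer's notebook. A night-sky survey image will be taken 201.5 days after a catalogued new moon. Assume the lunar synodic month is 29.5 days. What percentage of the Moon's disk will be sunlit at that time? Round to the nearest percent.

201.5 d spans 6 complete synodic months (6 × 29.5 = 177.00 d) plus 24.50 d.
Elongation θ = 360° × 24.50/29.5 ≈ 299.0°.
cos 299.0° = 0.485, so f = (1 − 0.485)/2 = 0.258, so 26%.

26%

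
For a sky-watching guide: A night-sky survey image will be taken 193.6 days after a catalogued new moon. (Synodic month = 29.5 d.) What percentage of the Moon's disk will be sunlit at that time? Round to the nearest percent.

96%

193.6/29.5 = 6.563 lunations, so 6 complete cycles and 16.60 d into the next.
The Moon has covered 16.60/29.5 of its cycle, so θ ≈ 360° × 16.60/29.5 = 202.6°.
Illuminated fraction = (1 − cos 202.6°)/2 = (1 − (-0.923))/2 ≈ 0.962, so 96%.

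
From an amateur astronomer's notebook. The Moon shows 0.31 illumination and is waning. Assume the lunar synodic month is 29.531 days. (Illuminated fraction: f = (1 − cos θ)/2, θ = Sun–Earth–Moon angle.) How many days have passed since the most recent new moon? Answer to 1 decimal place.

From f = (1 − cos θ)/2: cos θ = 1 − 2×0.31 = 0.380; arccos → 67.7°.
Waning ⇒ past full, so θ = 360° − 67.7° = 292.3°.
Age = 29.531 × 292.3°/360° ≈ 23.98 days.

24.0 days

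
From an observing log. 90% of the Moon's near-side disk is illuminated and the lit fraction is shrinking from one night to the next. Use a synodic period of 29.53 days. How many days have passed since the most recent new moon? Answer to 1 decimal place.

cos θ = 1 − 2f = -0.800, giving a principal value of 143.1°.
Waning ⇒ past full, so θ = 360° − 143.1° = 216.9°.
Age = 29.53 × 216.9°/360° ≈ 17.79 days.

17.8 days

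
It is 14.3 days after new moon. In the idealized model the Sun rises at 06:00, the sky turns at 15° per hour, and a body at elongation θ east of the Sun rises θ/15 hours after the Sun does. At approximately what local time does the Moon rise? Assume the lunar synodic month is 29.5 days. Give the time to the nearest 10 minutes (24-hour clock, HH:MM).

17:40

Elongation θ = 360° × 14.3/29.5 ≈ 174.5°.
At 15° of sky rotation per hour, 174.5° corresponds to a 11.63 h lag.
06:00 + 11.634 h ≈ 17:38 → 17:40 to the nearest ten minutes.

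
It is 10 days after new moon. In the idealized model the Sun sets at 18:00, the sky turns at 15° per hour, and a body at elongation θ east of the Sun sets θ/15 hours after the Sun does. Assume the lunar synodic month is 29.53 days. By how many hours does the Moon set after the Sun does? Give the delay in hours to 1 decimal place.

8.1 h

The Moon has covered 10/29.53 of its cycle, so θ ≈ 360° × 10/29.53 = 121.9°.
Delay after the Sun = 121.9° / (15°/h) ≈ 8.13 h.
So the Moon sets 8.13 h after the Sun.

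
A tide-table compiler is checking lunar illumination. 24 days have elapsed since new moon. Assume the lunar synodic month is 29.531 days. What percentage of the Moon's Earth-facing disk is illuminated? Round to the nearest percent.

Elongation θ = 360° × 24/29.531 ≈ 292.6°.
Illuminated fraction = (1 − cos 292.6°)/2 = (1 − 0.384)/2 ≈ 0.308, so 31%.

31%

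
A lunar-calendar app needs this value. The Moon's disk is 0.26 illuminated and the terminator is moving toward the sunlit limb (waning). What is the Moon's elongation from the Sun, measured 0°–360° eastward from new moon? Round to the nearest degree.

Invert f = (1 − cos θ)/2 to get cos θ = 1 − 2(0.26) = 0.480, hence θ₀ = arccos 0.480 = 61.3°.
Waning ⇒ past full, so θ = 360° − 61.3° = 298.7°.

299°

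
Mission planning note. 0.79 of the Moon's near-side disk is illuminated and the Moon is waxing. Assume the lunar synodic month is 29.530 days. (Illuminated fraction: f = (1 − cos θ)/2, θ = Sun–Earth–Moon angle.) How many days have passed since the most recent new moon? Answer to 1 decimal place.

From f = (1 − cos θ)/2: cos θ = 1 − 2×0.79 = -0.580; arccos → 125.5°.
Before full moon the principal value applies: θ = 125.5°.
That fraction of the synodic month is 125.5/360 × 29.530 d ≈ 10.29 d.

10.3 days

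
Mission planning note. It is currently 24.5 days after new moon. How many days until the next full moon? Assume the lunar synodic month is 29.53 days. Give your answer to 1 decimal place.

Full moon occurs at elongation 180°, i.e. at age 29.53 × 180/360 = 14.765 d.
This lunation's full moon (14.765 d) has passed, so add one period: 44.295 − 24.5 = 19.795 days.

19.8 days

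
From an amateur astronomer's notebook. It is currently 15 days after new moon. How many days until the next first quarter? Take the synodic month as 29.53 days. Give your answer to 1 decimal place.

First quarter occurs at elongation 90°, i.e. at age 29.53 × 90/360 = 7.383 d.
This lunation's first quarter (7.383 d) has passed, so add one period: 36.913 − 15 = 21.913 days.

21.9 days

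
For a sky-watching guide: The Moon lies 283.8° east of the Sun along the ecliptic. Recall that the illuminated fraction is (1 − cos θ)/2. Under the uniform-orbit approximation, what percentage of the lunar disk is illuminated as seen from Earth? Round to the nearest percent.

f = (1 − cos 283.8°)/2 = (1 − 0.239)/2 ≈ 0.381, i.e. 38%.

38%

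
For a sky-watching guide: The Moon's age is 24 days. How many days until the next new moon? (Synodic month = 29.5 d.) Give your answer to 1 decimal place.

5.5 days

The next new moon completes the synodic month: 29.5 − 24 = 5.500 days.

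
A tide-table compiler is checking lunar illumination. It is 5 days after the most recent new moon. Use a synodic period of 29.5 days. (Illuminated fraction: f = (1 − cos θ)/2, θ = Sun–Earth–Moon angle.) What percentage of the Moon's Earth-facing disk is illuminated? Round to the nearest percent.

The Moon has covered 5/29.5 of its cycle, so θ ≈ 360° × 5/29.5 = 61.0°.
Illuminated fraction = (1 − cos 61.0°)/2 = (1 − 0.485)/2 ≈ 0.258, so 26%.

26%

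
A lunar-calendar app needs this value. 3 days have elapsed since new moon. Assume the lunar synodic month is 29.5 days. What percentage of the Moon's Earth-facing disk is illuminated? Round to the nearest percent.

10%

The Moon has covered 3/29.5 of its cycle, so θ ≈ 360° × 3/29.5 = 36.6°.
cos 36.6° = 0.803, so f = (1 − 0.803)/2 = 0.099, so 10%.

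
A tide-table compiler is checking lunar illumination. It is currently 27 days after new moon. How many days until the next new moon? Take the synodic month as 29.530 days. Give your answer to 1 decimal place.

The next new moon completes the synodic month: 29.530 − 27 = 2.530 days.

2.5 days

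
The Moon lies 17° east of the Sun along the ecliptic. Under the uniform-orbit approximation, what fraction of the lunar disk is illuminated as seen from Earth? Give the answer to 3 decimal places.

0.022

cos 17° = 0.956, so f = (1 − 0.956)/2 = 0.022.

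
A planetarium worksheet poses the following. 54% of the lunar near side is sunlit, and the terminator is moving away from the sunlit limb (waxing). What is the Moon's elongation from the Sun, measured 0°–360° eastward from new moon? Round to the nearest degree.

95°

cos θ = 1 − 2f = -0.080, giving a principal value of 94.6°.
Before full moon the principal value applies: θ = 94.6°.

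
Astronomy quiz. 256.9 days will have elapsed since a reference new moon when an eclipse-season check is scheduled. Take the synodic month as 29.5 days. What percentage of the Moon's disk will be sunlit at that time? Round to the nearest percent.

Reduce mod P: 256.9 − 8×29.5 = 20.90 d into the current lunation.
Phase angle: θ = 360°·(20.90 d)/(29.5 d) = 255.1°.
With cos θ = (-0.258), the lit fraction is (1 − (-0.258))/2 ≈ 0.629, so 63%.

63%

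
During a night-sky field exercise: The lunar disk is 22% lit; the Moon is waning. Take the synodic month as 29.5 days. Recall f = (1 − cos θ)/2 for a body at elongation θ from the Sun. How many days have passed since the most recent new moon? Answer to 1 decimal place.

From f = (1 − cos θ)/2: cos θ = 1 − 2×0.22 = 0.560; arccos → 55.9°.
A waning Moon lies in 180°–360°, so θ = 360° − 55.9° = 304.1°.
That fraction of the synodic month is 304.1/360 × 29.5 d ≈ 24.92 d.

24.9 days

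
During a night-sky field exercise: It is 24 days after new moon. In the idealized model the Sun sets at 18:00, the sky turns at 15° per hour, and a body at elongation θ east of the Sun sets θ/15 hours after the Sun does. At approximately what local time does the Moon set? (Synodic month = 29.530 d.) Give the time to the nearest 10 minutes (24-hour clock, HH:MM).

Elongation θ = 360° × 24/29.530 ≈ 292.6°.
The Moon trails the Sun by θ/15 = 292.6/15 ≈ 19.51 hours.
18:00 + 19.506 h ≈ 13:30 → 13:30 to the nearest ten minutes.

13:30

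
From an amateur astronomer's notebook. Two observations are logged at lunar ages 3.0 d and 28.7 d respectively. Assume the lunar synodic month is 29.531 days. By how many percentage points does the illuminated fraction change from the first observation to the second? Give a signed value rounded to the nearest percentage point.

θ₁ = 360° × 3.0/29.531 = 36.6°, f₁ = (1 − cos θ₁)/2 = 0.098.
θ₂ = 360° × 28.7/29.531 = 349.9°, f₂ = (1 − cos θ₂)/2 = 0.008.
Change = f₂ − f₁ = -0.091 → -9 percentage points.

-9 pp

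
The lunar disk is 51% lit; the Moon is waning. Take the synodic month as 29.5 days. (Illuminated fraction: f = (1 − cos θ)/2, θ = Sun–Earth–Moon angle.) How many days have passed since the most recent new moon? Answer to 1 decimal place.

Invert f = (1 − cos θ)/2 to get cos θ = 1 − 2(0.51) = -0.020, hence θ₀ = arccos -0.020 = 91.1°.
Since the Moon is past full (waning), take the reflex angle: θ = 360° − 91.1° = 268.9°.
At 360°/29.5 d per day, 268.9° corresponds to 22.03 days.

22.0 days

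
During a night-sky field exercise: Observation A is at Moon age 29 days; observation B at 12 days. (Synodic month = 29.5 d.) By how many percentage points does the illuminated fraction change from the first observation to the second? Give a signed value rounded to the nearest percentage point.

+91 pp

First observation: θ = 360°·29/29.5 = 353.9°, so f = 0.003.
Second observation: θ = 146.4°, f = 0.917.
Δf = 0.917 − 0.003 = +0.914, i.e. +91 pp.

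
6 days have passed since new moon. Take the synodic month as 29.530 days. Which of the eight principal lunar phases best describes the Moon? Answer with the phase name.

first quarter

At 6/29.530 of the cycle, θ ≈ 73° — the first quarter range.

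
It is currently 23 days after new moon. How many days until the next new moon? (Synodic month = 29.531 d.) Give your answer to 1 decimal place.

6.5 days

The next new moon completes the synodic month: 29.531 − 23 = 6.531 days.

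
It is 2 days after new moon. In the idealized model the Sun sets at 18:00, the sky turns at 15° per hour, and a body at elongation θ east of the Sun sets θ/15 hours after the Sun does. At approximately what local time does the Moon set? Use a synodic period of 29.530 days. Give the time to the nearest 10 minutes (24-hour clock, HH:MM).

19:40

Elongation θ = 360° × 2/29.530 ≈ 24.4°.
Delay after the Sun = 24.4° / (15°/h) ≈ 1.63 h.
18:00 + 1.625 h ≈ 19:38 → 19:40 to the nearest ten minutes.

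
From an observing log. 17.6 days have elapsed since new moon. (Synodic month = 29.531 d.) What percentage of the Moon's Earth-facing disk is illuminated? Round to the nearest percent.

91%

Elongation θ = 360° × 17.6/29.531 ≈ 214.6°.
Illuminated fraction = (1 − cos 214.6°)/2 = (1 − (-0.824))/2 ≈ 0.912, so 91%.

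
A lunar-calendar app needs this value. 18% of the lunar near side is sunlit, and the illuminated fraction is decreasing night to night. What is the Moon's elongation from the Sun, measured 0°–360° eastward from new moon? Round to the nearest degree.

310°

From f = (1 − cos θ)/2: cos θ = 1 − 2×0.18 = 0.640; arccos → 50.2°.
Waning ⇒ past full, so θ = 360° − 50.2° = 309.8°.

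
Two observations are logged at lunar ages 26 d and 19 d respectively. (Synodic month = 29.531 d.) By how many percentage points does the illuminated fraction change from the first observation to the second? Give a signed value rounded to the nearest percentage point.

θ₁ = 360° × 26/29.531 = 317.0°, f₁ = (1 − cos θ₁)/2 = 0.135.
θ₂ = 360° × 19/29.531 = 231.6°, f₂ = (1 − cos θ₂)/2 = 0.810.
Change = f₂ − f₁ = +0.676 → +68 percentage points.

+68 pp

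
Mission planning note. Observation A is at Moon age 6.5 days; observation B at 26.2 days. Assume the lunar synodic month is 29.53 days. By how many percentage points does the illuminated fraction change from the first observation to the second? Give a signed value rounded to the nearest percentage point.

First observation: θ = 360°·6.5/29.53 = 79.2°, so f = 0.407.
Second observation: θ = 319.4°, f = 0.120.
Δf = 0.120 − 0.407 = -0.286, i.e. -29 pp.

-29 pp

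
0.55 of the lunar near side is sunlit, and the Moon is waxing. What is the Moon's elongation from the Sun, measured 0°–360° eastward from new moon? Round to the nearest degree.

Invert f = (1 − cos θ)/2 to get cos θ = 1 − 2(0.55) = -0.100, hence θ₀ = arccos -0.100 = 95.7°.
Before full moon the principal value applies: θ = 95.7°.

96°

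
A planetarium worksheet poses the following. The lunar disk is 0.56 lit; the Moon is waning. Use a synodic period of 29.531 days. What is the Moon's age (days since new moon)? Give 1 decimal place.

From f = (1 − cos θ)/2: cos θ = 1 − 2×0.56 = -0.120; arccos → 96.9°.
Since the Moon is past full (waning), take the reflex angle: θ = 360° − 96.9° = 263.1°.
Age = 29.531 × 263.1°/360° ≈ 21.58 days.

21.6 days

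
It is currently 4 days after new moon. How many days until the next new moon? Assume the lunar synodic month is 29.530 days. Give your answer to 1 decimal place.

The next new moon completes the synodic month: 29.530 − 4 = 25.530 days.

25.5 days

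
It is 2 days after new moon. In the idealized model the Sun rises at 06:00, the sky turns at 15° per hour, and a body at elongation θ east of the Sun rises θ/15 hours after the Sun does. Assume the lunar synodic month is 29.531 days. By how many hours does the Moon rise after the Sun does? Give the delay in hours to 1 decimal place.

1.6 h

Phase angle: θ = 360°·(2 d)/(29.531 d) = 24.4°.
Delay after the Sun = 24.4° / (15°/h) ≈ 1.63 h.
So the Moon rises 1.63 h after the Sun.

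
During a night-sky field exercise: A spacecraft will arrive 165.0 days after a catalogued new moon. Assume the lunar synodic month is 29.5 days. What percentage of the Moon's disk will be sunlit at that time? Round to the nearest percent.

165.0 d spans 5 complete synodic months (5 × 29.5 = 147.50 d) plus 17.50 d.
Elongation θ = 360° × 17.50/29.5 ≈ 213.6°.
Illuminated fraction = (1 − cos 213.6°)/2 = (1 − (-0.833))/2 ≈ 0.917, so 92%.

92%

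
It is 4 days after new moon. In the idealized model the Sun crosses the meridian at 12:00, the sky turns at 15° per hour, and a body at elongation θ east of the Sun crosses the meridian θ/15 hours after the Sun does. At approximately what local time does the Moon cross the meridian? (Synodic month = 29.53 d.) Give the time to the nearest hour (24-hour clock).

The Moon has covered 4/29.53 of its cycle, so θ ≈ 360° × 4/29.53 = 48.8°.
Delay after the Sun = 48.8° / (15°/h) ≈ 3.25 h.
12:00 + 3.25 h ≈ 15:15 → 15:00 to the nearest hour.

15:00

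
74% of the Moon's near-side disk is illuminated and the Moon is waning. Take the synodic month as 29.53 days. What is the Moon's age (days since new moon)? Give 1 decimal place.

19.8 days

From f = (1 − cos θ)/2: cos θ = 1 − 2×0.74 = -0.480; arccos → 118.7°.
Waning ⇒ past full, so θ = 360° − 118.7° = 241.3°.
That fraction of the synodic month is 241.3/360 × 29.53 d ≈ 19.79 d.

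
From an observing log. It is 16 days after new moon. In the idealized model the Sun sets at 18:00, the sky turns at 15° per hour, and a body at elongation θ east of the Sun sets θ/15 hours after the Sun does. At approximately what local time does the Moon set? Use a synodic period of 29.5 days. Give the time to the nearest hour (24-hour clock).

The Moon has covered 16/29.5 of its cycle, so θ ≈ 360° × 16/29.5 = 195.3°.
The Moon trails the Sun by θ/15 = 195.3/15 ≈ 13.02 hours.
18:00 + 13.02 h ≈ 07:01 → 07:00 to the nearest hour.

07:00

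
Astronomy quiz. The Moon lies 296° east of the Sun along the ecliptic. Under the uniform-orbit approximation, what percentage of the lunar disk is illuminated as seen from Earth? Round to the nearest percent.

28%

cos 296° = 0.438, so f = (1 − 0.438)/2 = 0.281, i.e. 28%.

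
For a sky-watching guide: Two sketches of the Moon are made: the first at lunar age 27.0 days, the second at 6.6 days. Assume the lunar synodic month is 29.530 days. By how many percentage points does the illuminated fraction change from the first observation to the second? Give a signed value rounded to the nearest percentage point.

θ₁ = 360° × 27.0/29.530 = 329.2°, f₁ = (1 − cos θ₁)/2 = 0.071.
θ₂ = 360° × 6.6/29.530 = 80.5°, f₂ = (1 − cos θ₂)/2 = 0.417.
Change = f₂ − f₁ = +0.346 → +35 percentage points.

+35 percentage points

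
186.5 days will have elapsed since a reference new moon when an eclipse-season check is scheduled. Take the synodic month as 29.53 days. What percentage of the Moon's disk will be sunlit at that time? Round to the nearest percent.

186.5 d spans 6 complete synodic months (6 × 29.53 = 177.18 d) plus 9.32 d.
The Moon has covered 9.32/29.53 of its cycle, so θ ≈ 360° × 9.32/29.53 = 113.6°.
Illuminated fraction = (1 − cos 113.6°)/2 = (1 − (-0.401))/2 ≈ 0.700, so 70%.

70%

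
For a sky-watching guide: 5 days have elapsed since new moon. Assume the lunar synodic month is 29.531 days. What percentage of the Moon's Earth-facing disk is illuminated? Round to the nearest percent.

The Moon has covered 5/29.531 of its cycle, so θ ≈ 360° × 5/29.531 = 61.0°.
cos 61.0° = 0.486, so f = (1 − 0.486)/2 = 0.257, so 26%.

26%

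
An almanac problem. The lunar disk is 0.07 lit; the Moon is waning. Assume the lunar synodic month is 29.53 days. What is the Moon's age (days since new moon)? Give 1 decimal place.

27.0 days

Invert f = (1 − cos θ)/2 to get cos θ = 1 − 2(0.07) = 0.860, hence θ₀ = arccos 0.860 = 30.7°.
Waning ⇒ past full, so θ = 360° − 30.7° = 329.3°.
That fraction of the synodic month is 329.3/360 × 29.53 d ≈ 27.01 d.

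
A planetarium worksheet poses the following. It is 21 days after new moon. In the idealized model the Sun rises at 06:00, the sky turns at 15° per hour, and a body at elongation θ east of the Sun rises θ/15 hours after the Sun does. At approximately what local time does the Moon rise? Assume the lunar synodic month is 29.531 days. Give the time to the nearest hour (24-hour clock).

23:00

Elongation θ = 360° × 21/29.531 ≈ 256.0°.
The Moon trails the Sun by θ/15 = 256.0/15 ≈ 17.07 hours.
06:00 + 17.07 h ≈ 23:04 → 23:00 to the nearest hour.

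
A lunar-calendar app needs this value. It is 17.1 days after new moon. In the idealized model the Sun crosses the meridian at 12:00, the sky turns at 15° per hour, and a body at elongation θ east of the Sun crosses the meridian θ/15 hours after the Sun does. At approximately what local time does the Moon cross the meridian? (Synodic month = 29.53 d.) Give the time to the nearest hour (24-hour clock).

02:00

Elongation θ = 360° × 17.1/29.53 ≈ 208.5°.
The Moon trails the Sun by θ/15 = 208.5/15 ≈ 13.90 hours.
12:00 + 13.90 h ≈ 01:54 → 02:00 to the nearest hour.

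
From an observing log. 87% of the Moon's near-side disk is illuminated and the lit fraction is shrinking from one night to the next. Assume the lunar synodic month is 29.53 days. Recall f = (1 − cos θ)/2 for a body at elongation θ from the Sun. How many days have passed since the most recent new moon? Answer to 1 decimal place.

18.2 days

From f = (1 − cos θ)/2: cos θ = 1 − 2×0.87 = -0.740; arccos → 137.7°.
Since the Moon is past full (waning), take the reflex angle: θ = 360° − 137.7° = 222.3°.
At 360°/29.53 d per day, 222.3° corresponds to 18.23 days.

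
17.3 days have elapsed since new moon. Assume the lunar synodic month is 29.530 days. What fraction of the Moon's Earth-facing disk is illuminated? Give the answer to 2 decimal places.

0.93

Phase angle: θ = 360°·(17.3 d)/(29.530 d) = 210.9°.
Illuminated fraction = (1 − cos 210.9°)/2 = (1 − (-0.858))/2 ≈ 0.929.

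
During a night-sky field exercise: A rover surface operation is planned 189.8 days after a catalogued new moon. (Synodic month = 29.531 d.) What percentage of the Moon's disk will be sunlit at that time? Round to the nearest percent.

189.8/29.531 = 6.427 lunations, so 6 complete cycles and 12.61 d into the next.
Elongation θ = 360° × 12.61/29.531 ≈ 153.8°.
With cos θ = (-0.897), the lit fraction is (1 − (-0.897))/2 ≈ 0.949, so 95%.

95%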